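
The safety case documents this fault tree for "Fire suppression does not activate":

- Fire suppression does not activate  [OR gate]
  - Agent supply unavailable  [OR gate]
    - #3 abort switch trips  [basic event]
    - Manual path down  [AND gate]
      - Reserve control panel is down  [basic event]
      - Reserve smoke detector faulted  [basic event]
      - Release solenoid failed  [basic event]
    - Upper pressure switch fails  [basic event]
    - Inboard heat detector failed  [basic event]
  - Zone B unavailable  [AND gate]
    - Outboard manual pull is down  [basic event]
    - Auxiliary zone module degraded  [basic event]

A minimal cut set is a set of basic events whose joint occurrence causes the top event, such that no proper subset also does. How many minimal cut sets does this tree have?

Manual path down [AND]: one cut set from each child combined → 1 × 1 × 1 = 1 cut set(s).
Agent supply unavailable [OR]: union of children's cut sets → 4 cut set(s).
Zone B unavailable [AND]: one cut set from each child combined → 1 × 1 = 1 cut set(s).
Fire suppression does not activate [OR]: union of children's cut sets → 5 cut set(s).
Minimal cut sets: {#3 abort switch trips}; {Release solenoid failed, Reserve control panel is down, Reserve smoke detector faulted}; {Upper pressure switch fails}; {Inboard heat detector failed}; {Auxiliary zone module degraded, Outboard manual pull is down}.

5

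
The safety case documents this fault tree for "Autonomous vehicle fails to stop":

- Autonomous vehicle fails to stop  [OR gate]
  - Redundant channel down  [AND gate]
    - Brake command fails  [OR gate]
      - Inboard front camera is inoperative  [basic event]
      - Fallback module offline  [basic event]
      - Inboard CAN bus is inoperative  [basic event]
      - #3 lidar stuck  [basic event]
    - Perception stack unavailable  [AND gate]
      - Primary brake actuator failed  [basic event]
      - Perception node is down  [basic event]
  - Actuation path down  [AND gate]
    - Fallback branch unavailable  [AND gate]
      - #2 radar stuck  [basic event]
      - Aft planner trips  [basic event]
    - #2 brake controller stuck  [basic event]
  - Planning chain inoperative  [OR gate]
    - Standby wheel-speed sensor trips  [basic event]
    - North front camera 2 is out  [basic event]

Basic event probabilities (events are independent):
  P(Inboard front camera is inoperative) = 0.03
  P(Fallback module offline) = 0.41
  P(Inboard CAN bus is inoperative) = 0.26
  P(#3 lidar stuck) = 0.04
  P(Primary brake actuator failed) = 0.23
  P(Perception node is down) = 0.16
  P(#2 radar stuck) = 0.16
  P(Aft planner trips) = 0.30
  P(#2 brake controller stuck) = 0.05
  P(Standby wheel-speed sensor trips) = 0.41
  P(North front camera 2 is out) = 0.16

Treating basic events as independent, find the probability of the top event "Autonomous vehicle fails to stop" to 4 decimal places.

0.5164

P(Brake command fails) [OR] = 1 − (1−0.03) × (1−0.41) × (1−0.26) × (1−0.04) = 0.593438
P(Perception stack unavailable) [AND] = 0.23 × 0.16 = 0.036800
P(Redundant channel down) [AND] = 0.593438 × 0.036800 = 0.021839
P(Fallback branch unavailable) [AND] = 0.16 × 0.30 = 0.048000
P(Actuation path down) [AND] = 0.048000 × 0.05 = 0.002400
P(Planning chain inoperative) [OR] = 1 − (1−0.41) × (1−0.16) = 0.504400
P(Autonomous vehicle fails to stop) [OR] = 1 − (1−0.021839) × (1−0.002400) × (1−0.504400) = 0.516387
Rounded to 4 decimal places: P(Autonomous vehicle fails to stop) ≈ 0.5164.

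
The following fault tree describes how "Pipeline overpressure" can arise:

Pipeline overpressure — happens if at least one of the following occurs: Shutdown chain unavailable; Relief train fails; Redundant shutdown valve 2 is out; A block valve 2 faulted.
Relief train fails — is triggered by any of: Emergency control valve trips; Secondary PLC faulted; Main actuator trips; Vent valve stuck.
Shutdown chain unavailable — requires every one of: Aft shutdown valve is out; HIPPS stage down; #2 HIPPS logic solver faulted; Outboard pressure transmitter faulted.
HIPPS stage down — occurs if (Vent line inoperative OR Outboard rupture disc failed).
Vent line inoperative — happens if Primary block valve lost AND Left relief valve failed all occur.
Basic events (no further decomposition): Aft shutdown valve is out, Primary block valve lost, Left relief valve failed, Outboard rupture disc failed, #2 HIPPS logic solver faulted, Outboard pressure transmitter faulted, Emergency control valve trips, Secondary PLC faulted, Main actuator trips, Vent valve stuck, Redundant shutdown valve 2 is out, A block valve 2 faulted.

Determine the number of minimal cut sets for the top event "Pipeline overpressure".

8

Vent line inoperative [AND]: one cut set from each child combined → 1 × 1 = 1 cut set(s).
HIPPS stage down [OR]: union of children's cut sets → 2 cut set(s).
Shutdown chain unavailable [AND]: one cut set from each child combined → 1 × 2 × 1 × 1 = 2 cut set(s).
Relief train fails [OR]: union of children's cut sets → 4 cut set(s).
Pipeline overpressure [OR]: union of children's cut sets → 8 cut set(s).
Minimal cut sets: {#2 HIPPS logic solver faulted, Aft shutdown valve is out, Left relief valve failed, Outboard pressure transmitter faulted, Primary block valve lost}; {#2 HIPPS logic solver faulted, Aft shutdown valve is out, Outboard pressure transmitter faulted, Outboard rupture disc failed}; {Emergency control valve trips}; {Secondary PLC faulted}; {Main actuator trips}; {Vent valve stuck}; {Redundant shutdown valve 2 is out}; {A block valve 2 faulted}.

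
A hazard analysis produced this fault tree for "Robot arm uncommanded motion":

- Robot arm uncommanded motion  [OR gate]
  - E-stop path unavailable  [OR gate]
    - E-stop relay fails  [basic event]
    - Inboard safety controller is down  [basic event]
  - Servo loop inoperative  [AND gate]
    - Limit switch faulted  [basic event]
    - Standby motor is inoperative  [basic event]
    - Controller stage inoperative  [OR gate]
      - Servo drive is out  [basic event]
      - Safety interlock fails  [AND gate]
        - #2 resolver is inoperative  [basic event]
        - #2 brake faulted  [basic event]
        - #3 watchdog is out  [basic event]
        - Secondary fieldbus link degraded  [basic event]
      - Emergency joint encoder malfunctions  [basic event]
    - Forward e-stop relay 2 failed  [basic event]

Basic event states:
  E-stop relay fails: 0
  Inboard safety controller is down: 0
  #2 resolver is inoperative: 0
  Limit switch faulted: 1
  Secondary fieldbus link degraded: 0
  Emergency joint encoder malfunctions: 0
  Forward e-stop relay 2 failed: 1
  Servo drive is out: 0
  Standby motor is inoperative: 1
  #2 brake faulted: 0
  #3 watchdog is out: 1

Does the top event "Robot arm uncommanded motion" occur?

E-stop path unavailable [OR]: E-stop relay fails=not, Inboard safety controller is down=not → no input occurs → does not occur.
Safety interlock fails [AND]: #2 resolver is inoperative=not, #2 brake faulted=not, #3 watchdog is out=occurs, Secondary fieldbus link degraded=not → not all inputs occur → does not occur.
Controller stage inoperative [OR]: Servo drive is out=not, Safety interlock fails=not, Emergency joint encoder malfunctions=not → no input occurs → does not occur.
Servo loop inoperative [AND]: Limit switch faulted=occurs, Standby motor is inoperative=occurs, Controller stage inoperative=not, Forward e-stop relay 2 failed=occurs → not all inputs occur → does not occur.
Robot arm uncommanded motion [OR]: E-stop path unavailable=not, Servo loop inoperative=not → no input occurs → does not occur.

No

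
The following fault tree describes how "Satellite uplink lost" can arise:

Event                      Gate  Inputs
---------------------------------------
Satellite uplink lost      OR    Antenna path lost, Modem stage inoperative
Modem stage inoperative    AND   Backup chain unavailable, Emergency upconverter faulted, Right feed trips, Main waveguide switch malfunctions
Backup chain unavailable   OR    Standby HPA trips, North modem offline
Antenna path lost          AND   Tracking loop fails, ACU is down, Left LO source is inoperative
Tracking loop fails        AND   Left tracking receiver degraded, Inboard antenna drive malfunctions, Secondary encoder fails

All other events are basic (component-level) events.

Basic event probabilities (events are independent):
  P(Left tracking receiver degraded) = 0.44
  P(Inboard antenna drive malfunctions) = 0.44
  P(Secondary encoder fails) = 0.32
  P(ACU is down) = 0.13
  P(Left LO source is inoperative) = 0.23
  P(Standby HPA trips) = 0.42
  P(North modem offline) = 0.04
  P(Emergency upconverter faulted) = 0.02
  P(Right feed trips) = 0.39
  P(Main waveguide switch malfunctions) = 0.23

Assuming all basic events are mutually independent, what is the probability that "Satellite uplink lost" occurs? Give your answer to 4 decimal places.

0.0026

P(Tracking loop fails) [AND] = 0.44 × 0.44 × 0.32 = 0.061952
P(Antenna path lost) [AND] = 0.061952 × 0.13 × 0.23 = 0.001852
P(Backup chain unavailable) [OR] = 1 − (1−0.42) × (1−0.04) = 0.443200
P(Modem stage inoperative) [AND] = 0.443200 × 0.02 × 0.39 × 0.23 = 0.000795
P(Satellite uplink lost) [OR] = 1 − (1−0.001852) × (1−0.000795) = 0.002646
Rounded to 4 decimal places: P(Satellite uplink lost) ≈ 0.0026.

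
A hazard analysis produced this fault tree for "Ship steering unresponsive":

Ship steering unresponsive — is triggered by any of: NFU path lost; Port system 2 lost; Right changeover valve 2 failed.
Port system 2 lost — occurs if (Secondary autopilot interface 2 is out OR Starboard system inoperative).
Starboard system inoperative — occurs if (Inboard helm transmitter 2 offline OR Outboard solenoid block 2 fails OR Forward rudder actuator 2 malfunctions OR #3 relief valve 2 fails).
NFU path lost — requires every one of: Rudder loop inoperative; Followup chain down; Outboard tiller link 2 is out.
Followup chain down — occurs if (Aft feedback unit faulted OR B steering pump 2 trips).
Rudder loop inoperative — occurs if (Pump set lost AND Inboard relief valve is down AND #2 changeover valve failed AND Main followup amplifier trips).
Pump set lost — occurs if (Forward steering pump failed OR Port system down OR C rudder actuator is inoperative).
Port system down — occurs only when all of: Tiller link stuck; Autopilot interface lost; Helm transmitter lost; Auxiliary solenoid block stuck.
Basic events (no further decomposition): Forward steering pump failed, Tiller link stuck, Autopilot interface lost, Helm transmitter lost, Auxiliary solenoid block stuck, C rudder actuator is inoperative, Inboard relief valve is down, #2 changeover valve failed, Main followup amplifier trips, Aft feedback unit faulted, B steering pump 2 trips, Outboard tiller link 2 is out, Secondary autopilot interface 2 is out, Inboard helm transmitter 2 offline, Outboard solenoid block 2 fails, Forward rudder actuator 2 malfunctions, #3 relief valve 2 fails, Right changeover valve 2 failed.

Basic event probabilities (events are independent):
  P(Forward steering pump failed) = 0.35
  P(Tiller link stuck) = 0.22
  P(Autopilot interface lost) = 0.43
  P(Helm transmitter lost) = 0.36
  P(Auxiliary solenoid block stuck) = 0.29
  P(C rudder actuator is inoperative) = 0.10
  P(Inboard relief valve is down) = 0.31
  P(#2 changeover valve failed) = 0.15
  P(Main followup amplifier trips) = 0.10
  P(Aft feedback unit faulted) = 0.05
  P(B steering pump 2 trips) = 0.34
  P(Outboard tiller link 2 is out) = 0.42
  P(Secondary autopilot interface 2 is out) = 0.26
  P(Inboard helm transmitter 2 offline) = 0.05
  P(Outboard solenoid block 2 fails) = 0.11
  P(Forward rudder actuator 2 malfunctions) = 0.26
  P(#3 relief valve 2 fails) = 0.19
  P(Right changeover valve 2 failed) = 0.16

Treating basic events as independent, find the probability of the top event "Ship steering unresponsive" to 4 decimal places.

P(Port system down) [AND] = 0.22 × 0.43 × 0.36 × 0.29 = 0.009876
P(Pump set lost) [OR] = 1 − (1−0.35) × (1−0.009876) × (1−0.10) = 0.420777
P(Rudder loop inoperative) [AND] = 0.420777 × 0.31 × 0.15 × 0.10 = 0.001957
P(Followup chain down) [OR] = 1 − (1−0.05) × (1−0.34) = 0.373000
P(NFU path lost) [AND] = 0.001957 × 0.373000 × 0.42 = 0.000307
P(Starboard system inoperative) [OR] = 1 − (1−0.05) × (1−0.11) × (1−0.26) × (1−0.19) = 0.493207
P(Port system 2 lost) [OR] = 1 − (1−0.26) × (1−0.493207) = 0.624973
P(Ship steering unresponsive) [OR] = 1 − (1−0.000307) × (1−0.624973) × (1−0.16) = 0.685074
Rounded to 4 decimal places: P(Ship steering unresponsive) ≈ 0.6851.

0.6851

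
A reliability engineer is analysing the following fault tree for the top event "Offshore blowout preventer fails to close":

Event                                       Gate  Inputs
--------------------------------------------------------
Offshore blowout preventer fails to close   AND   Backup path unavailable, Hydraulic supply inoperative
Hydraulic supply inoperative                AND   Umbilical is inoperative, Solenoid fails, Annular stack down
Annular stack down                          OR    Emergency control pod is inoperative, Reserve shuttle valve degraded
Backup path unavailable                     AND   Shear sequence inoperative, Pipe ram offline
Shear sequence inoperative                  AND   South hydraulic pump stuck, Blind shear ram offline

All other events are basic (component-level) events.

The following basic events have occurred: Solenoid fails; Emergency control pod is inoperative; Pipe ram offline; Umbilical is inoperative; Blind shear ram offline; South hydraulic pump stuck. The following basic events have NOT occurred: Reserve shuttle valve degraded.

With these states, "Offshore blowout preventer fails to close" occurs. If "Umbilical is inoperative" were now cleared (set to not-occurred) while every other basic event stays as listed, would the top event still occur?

Counterfactual: set "Umbilical is inoperative" to not occurred.
Shear sequence inoperative [AND]: South hydraulic pump stuck=occurs, Blind shear ram offline=occurs → all inputs occur → occurs.
Backup path unavailable [AND]: Shear sequence inoperative=occurs, Pipe ram offline=occurs → all inputs occur → occurs.
Annular stack down [OR]: Emergency control pod is inoperative=occurs, Reserve shuttle valve degraded=not → at least one input occurs → occurs.
Hydraulic supply inoperative [AND]: Umbilical is inoperative=not, Solenoid fails=occurs, Annular stack down=occurs → not all inputs occur → does not occur.
Offshore blowout preventer fails to close [AND]: Backup path unavailable=occurs, Hydraulic supply inoperative=not → not all inputs occur → does not occur.

No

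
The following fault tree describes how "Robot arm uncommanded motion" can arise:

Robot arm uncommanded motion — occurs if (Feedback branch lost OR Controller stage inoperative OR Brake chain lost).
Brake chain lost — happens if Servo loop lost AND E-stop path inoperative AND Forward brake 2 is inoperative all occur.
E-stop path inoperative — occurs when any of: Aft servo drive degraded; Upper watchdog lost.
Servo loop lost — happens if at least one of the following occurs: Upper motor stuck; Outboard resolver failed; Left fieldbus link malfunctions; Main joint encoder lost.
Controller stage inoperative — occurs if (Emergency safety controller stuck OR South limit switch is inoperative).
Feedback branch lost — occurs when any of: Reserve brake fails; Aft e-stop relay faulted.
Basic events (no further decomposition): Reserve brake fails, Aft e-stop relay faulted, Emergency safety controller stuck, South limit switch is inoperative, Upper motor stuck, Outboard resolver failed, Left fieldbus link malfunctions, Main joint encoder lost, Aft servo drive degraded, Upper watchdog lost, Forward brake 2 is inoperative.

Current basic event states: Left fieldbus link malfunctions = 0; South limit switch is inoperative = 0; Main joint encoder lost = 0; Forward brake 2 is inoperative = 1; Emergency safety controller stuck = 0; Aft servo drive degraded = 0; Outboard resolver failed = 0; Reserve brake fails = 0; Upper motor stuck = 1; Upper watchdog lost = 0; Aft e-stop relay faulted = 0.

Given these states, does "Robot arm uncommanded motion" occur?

Feedback branch lost [OR]: Reserve brake fails=not, Aft e-stop relay faulted=not → no input occurs → does not occur.
Controller stage inoperative [OR]: Emergency safety controller stuck=not, South limit switch is inoperative=not → no input occurs → does not occur.
Servo loop lost [OR]: Upper motor stuck=occurs, Outboard resolver failed=not, Left fieldbus link malfunctions=not, Main joint encoder lost=not → at least one input occurs → occurs.
E-stop path inoperative [OR]: Aft servo drive degraded=not, Upper watchdog lost=not → no input occurs → does not occur.
Brake chain lost [AND]: Servo loop lost=occurs, E-stop path inoperative=not, Forward brake 2 is inoperative=occurs → not all inputs occur → does not occur.
Robot arm uncommanded motion [OR]: Feedback branch lost=not, Controller stage inoperative=not, Brake chain lost=not → no input occurs → does not occur.

No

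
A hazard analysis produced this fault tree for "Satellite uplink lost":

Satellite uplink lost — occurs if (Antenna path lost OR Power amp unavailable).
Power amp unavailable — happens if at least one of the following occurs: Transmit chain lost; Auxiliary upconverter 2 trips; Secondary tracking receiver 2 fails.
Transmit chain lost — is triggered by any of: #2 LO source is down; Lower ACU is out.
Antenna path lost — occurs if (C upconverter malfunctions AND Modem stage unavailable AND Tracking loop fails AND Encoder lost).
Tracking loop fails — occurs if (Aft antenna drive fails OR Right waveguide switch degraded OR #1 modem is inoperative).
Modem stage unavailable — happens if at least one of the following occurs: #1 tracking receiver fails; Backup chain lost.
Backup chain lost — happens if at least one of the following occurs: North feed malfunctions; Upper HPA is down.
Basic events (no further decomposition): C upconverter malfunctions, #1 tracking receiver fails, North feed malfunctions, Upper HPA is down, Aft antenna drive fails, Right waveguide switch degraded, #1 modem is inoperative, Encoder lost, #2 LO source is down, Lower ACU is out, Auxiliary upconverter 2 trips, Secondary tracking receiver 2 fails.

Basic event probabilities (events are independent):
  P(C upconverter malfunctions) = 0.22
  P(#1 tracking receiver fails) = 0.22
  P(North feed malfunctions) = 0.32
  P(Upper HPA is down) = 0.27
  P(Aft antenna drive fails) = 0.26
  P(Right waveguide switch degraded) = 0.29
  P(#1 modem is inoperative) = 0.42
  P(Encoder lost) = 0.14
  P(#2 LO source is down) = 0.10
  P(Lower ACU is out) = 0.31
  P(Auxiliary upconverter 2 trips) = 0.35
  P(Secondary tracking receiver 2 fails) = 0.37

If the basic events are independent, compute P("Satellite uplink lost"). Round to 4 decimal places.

0.7490

P(Backup chain lost) [OR] = 1 − (1−0.32) × (1−0.27) = 0.503600
P(Modem stage unavailable) [OR] = 1 − (1−0.22) × (1−0.503600) = 0.612808
P(Tracking loop fails) [OR] = 1 − (1−0.26) × (1−0.29) × (1−0.42) = 0.695268
P(Antenna path lost) [AND] = 0.22 × 0.612808 × 0.695268 × 0.14 = 0.013123
P(Transmit chain lost) [OR] = 1 − (1−0.10) × (1−0.31) = 0.379000
P(Power amp unavailable) [OR] = 1 − (1−0.379000) × (1−0.35) × (1−0.37) = 0.745701
P(Satellite uplink lost) [OR] = 1 − (1−0.013123) × (1−0.745701) = 0.749038
Rounded to 4 decimal places: P(Satellite uplink lost) ≈ 0.7490.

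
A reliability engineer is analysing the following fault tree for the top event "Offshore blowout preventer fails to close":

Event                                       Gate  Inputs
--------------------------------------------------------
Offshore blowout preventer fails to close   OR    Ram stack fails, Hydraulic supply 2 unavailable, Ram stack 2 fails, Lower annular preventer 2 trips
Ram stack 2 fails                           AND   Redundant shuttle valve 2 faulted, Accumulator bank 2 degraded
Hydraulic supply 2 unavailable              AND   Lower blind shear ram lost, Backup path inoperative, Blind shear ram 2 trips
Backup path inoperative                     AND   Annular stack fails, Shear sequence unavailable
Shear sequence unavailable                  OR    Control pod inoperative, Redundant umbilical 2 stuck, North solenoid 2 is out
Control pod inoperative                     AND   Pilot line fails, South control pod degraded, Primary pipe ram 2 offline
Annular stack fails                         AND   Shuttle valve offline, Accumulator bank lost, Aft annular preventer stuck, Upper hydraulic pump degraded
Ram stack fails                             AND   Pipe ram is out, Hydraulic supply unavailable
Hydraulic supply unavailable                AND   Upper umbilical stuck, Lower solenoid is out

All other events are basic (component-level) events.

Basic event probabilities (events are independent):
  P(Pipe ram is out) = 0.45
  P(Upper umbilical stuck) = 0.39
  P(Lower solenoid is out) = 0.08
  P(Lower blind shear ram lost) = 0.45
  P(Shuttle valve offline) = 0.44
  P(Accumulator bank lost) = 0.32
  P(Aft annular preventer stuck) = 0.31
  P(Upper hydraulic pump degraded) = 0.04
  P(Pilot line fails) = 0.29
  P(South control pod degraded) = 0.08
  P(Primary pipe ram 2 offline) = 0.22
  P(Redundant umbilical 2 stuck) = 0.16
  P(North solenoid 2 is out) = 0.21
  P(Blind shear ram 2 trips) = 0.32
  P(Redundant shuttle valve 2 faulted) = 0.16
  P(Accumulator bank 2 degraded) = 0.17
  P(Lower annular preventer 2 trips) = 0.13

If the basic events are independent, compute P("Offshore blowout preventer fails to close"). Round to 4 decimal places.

0.1656

P(Hydraulic supply unavailable) [AND] = 0.39 × 0.08 = 0.031200
P(Ram stack fails) [AND] = 0.45 × 0.031200 = 0.014040
P(Annular stack fails) [AND] = 0.44 × 0.32 × 0.31 × 0.04 = 0.001746
P(Control pod inoperative) [AND] = 0.29 × 0.08 × 0.22 = 0.005104
P(Shear sequence unavailable) [OR] = 1 − (1−0.005104) × (1−0.16) × (1−0.21) = 0.339787
P(Backup path inoperative) [AND] = 0.001746 × 0.339787 = 0.000593
P(Hydraulic supply 2 unavailable) [AND] = 0.45 × 0.000593 × 0.32 = 0.000085
P(Ram stack 2 fails) [AND] = 0.16 × 0.17 = 0.027200
P(Offshore blowout preventer fails to close) [OR] = 1 − (1−0.014040) × (1−0.000085) × (1−0.027200) × (1−0.13) = 0.165617
Rounded to 4 decimal places: P(Offshore blowout preventer fails to close) ≈ 0.1656.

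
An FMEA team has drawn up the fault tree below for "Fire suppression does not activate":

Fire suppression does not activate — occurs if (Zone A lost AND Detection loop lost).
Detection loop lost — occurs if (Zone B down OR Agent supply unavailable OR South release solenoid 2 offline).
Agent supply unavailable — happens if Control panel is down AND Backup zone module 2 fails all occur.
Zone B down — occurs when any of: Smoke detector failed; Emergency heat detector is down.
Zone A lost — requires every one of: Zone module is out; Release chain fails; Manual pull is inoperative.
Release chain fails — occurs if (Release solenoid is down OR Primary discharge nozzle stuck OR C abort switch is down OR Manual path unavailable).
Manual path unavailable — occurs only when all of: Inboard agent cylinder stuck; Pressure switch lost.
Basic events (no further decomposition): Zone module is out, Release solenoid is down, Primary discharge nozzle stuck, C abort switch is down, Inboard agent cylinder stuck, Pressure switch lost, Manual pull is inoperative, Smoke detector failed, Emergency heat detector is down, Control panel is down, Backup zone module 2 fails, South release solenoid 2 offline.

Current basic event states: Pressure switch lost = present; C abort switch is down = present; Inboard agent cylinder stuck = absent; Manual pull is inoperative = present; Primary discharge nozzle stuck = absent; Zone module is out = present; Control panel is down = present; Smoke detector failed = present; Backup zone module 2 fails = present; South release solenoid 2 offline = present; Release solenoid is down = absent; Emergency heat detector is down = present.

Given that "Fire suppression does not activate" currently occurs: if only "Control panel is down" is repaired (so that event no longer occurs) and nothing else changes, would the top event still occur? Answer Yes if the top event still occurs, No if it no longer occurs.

Counterfactual: set "Control panel is down" to not occurred.
Manual path unavailable [AND]: Inboard agent cylinder stuck=not, Pressure switch lost=occurs → not all inputs occur → does not occur.
Release chain fails [OR]: Release solenoid is down=not, Primary discharge nozzle stuck=not, C abort switch is down=occurs, Manual path unavailable=not → at least one input occurs → occurs.
Zone A lost [AND]: Zone module is out=occurs, Release chain fails=occurs, Manual pull is inoperative=occurs → all inputs occur → occurs.
Zone B down [OR]: Smoke detector failed=occurs, Emergency heat detector is down=occurs → at least one input occurs → occurs.
Agent supply unavailable [AND]: Control panel is down=not, Backup zone module 2 fails=occurs → not all inputs occur → does not occur.
Detection loop lost [OR]: Zone B down=occurs, Agent supply unavailable=not, South release solenoid 2 offline=occurs → at least one input occurs → occurs.
Fire suppression does not activate [AND]: Zone A lost=occurs, Detection loop lost=occurs → all inputs occur → occurs.

Yes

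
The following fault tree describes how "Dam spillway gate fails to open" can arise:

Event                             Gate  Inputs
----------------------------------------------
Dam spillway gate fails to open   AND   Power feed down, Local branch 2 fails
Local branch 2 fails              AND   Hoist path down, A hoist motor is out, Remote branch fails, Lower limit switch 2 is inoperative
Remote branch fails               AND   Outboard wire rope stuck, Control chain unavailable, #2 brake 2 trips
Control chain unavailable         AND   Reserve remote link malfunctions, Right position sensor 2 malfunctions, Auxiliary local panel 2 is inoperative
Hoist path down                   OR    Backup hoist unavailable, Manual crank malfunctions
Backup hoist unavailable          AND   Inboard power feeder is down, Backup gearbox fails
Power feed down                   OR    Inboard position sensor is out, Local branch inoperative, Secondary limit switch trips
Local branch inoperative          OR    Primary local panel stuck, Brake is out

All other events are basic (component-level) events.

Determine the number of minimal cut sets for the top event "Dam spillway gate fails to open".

8

Local branch inoperative [OR]: union of children's cut sets → 2 cut set(s).
Power feed down [OR]: union of children's cut sets → 4 cut set(s).
Backup hoist unavailable [AND]: one cut set from each child combined → 1 × 1 = 1 cut set(s).
Hoist path down [OR]: union of children's cut sets → 2 cut set(s).
Control chain unavailable [AND]: one cut set from each child combined → 1 × 1 × 1 = 1 cut set(s).
Remote branch fails [AND]: one cut set from each child combined → 1 × 1 × 1 = 1 cut set(s).
Local branch 2 fails [AND]: one cut set from each child combined → 2 × 1 × 1 × 1 = 2 cut set(s).
Dam spillway gate fails to open [AND]: one cut set from each child combined → 4 × 2 = 8 cut set(s).
Minimal cut sets: {#2 brake 2 trips, A hoist motor is out, Auxiliary local panel 2 is inoperative, Backup gearbox fails, Inboard position sensor is out, Inboard power feeder is down, Lower limit switch 2 is inoperative, Outboard wire rope stuck, Reserve remote link malfunctions, Right position sensor 2 malfunctions}; {#2 brake 2 trips, A hoist motor is out, Auxiliary local panel 2 is inoperative, Inboard position sensor is out, Lower limit switch 2 is inoperative, Manual crank malfunctions, Outboard wire rope stuck, Reserve remote link malfunctions, Right position sensor 2 malfunctions}; {#2 brake 2 trips, A hoist motor is out, Auxiliary local panel 2 is inoperative, Backup gearbox fails, Inboard power feeder is down, Lower limit switch 2 is inoperative, Outboard wire rope stuck, Primary local panel stuck, Reserve remote link malfunctions, Right position sensor 2 malfunctions}; {#2 brake 2 trips, A hoist motor is out, Auxiliary local panel 2 is inoperative, Lower limit switch 2 is inoperative, Manual crank malfunctions, Outboard wire rope stuck, Primary local panel stuck, Reserve remote link malfunctions, Right position sensor 2 malfunctions}; {#2 brake 2 trips, A hoist motor is out, Auxiliary local panel 2 is inoperative, Backup gearbox fails, Brake is out, Inboard power feeder is down, Lower limit switch 2 is inoperative, Outboard wire rope stuck, Reserve remote link malfunctions, Right position sensor 2 malfunctions}; {#2 brake 2 trips, A hoist motor is out, Auxiliary local panel 2 is inoperative, Brake is out, Lower limit switch 2 is inoperative, Manual crank malfunctions, Outboard wire rope stuck, Reserve remote link malfunctions, Right position sensor 2 malfunctions}; {#2 brake 2 trips, A hoist motor is out, Auxiliary local panel 2 is inoperative, Backup gearbox fails, Inboard power feeder is down, Lower limit switch 2 is inoperative, Outboard wire rope stuck, Reserve remote link malfunctions, Right position sensor 2 malfunctions, Secondary limit switch trips}; {#2 brake 2 trips, A hoist motor is out, Auxiliary local panel 2 is inoperative, Lower limit switch 2 is inoperative, Manual crank malfunctions, Outboard wire rope stuck, Reserve remote link malfunctions, Right position sensor 2 malfunctions, Secondary limit switch trips}.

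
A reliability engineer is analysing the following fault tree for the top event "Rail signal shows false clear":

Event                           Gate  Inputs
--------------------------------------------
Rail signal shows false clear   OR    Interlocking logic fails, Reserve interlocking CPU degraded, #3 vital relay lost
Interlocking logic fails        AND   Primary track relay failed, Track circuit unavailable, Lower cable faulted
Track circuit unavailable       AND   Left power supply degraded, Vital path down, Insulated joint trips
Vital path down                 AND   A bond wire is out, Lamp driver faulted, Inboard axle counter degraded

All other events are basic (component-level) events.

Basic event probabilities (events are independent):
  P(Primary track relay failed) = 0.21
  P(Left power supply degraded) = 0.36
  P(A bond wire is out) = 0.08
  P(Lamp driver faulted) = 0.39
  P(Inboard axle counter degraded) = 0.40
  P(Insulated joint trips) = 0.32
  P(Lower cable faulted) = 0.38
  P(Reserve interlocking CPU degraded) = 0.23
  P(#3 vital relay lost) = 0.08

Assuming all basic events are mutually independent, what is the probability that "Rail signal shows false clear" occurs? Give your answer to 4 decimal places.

0.2917

P(Vital path down) [AND] = 0.08 × 0.39 × 0.40 = 0.012480
P(Track circuit unavailable) [AND] = 0.36 × 0.012480 × 0.32 = 0.001438
P(Interlocking logic fails) [AND] = 0.21 × 0.001438 × 0.38 = 0.000115
P(Rail signal shows false clear) [OR] = 1 − (1−0.000115) × (1−0.23) × (1−0.08) = 0.291681
Rounded to 4 decimal places: P(Rail signal shows false clear) ≈ 0.2917.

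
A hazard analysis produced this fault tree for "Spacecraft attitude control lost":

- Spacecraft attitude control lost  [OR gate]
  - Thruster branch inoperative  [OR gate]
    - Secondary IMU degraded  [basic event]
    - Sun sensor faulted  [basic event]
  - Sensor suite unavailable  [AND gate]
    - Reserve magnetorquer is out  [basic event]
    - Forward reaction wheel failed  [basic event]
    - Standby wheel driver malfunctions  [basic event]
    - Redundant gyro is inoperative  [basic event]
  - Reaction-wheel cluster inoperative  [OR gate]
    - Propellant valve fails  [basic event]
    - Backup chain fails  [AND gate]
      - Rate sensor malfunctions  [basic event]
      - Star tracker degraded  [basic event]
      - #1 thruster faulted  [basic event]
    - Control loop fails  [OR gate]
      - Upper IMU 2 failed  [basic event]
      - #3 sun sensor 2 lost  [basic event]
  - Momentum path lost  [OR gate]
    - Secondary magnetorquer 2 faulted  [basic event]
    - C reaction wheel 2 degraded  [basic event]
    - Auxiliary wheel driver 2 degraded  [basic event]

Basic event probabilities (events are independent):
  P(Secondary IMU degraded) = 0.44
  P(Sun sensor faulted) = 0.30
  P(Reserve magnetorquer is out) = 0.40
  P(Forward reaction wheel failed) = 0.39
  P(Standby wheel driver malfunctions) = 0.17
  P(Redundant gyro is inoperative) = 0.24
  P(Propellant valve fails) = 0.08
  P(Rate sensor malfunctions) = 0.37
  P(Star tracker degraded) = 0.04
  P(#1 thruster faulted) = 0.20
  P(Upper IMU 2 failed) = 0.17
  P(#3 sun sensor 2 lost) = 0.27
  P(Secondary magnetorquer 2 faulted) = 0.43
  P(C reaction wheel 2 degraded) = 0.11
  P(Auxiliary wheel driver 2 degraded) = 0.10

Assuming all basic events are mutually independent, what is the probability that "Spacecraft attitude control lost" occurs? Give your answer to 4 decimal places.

P(Thruster branch inoperative) [OR] = 1 − (1−0.44) × (1−0.30) = 0.608000
P(Sensor suite unavailable) [AND] = 0.40 × 0.39 × 0.17 × 0.24 = 0.006365
P(Backup chain fails) [AND] = 0.37 × 0.04 × 0.20 = 0.002960
P(Control loop fails) [OR] = 1 − (1−0.17) × (1−0.27) = 0.394100
P(Reaction-wheel cluster inoperative) [OR] = 1 − (1−0.08) × (1−0.002960) × (1−0.394100) = 0.444222
P(Momentum path lost) [OR] = 1 − (1−0.43) × (1−0.11) × (1−0.10) = 0.543430
P(Spacecraft attitude control lost) [OR] = 1 − (1−0.608000) × (1−0.006365) × (1−0.444222) × (1−0.543430) = 0.901163
Rounded to 4 decimal places: P(Spacecraft attitude control lost) ≈ 0.9012.

0.9012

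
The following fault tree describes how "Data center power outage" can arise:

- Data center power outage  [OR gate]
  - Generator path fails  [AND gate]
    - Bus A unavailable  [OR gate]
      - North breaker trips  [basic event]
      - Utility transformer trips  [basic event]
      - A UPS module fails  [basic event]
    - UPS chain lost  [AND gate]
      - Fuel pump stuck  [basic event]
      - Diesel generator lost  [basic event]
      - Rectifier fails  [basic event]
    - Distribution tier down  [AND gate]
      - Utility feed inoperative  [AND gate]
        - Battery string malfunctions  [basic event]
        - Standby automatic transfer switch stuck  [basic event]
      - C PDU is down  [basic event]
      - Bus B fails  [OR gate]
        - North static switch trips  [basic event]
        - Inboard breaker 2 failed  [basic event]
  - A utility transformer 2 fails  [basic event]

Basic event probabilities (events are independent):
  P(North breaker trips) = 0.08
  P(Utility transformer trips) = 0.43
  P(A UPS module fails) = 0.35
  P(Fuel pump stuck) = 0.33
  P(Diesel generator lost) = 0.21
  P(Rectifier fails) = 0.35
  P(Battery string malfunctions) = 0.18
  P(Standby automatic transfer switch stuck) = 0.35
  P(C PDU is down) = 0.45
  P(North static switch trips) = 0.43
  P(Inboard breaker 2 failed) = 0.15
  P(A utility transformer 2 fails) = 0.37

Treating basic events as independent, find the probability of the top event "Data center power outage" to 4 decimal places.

0.3701

P(Bus A unavailable) [OR] = 1 − (1−0.08) × (1−0.43) × (1−0.35) = 0.659140
P(UPS chain lost) [AND] = 0.33 × 0.21 × 0.35 = 0.024255
P(Utility feed inoperative) [AND] = 0.18 × 0.35 = 0.063000
P(Bus B fails) [OR] = 1 − (1−0.43) × (1−0.15) = 0.515500
P(Distribution tier down) [AND] = 0.063000 × 0.45 × 0.515500 = 0.014614
P(Generator path fails) [AND] = 0.659140 × 0.024255 × 0.014614 = 0.000234
P(Data center power outage) [OR] = 1 − (1−0.000234) × (1−0.37) = 0.370147
Rounded to 4 decimal places: P(Data center power outage) ≈ 0.3701.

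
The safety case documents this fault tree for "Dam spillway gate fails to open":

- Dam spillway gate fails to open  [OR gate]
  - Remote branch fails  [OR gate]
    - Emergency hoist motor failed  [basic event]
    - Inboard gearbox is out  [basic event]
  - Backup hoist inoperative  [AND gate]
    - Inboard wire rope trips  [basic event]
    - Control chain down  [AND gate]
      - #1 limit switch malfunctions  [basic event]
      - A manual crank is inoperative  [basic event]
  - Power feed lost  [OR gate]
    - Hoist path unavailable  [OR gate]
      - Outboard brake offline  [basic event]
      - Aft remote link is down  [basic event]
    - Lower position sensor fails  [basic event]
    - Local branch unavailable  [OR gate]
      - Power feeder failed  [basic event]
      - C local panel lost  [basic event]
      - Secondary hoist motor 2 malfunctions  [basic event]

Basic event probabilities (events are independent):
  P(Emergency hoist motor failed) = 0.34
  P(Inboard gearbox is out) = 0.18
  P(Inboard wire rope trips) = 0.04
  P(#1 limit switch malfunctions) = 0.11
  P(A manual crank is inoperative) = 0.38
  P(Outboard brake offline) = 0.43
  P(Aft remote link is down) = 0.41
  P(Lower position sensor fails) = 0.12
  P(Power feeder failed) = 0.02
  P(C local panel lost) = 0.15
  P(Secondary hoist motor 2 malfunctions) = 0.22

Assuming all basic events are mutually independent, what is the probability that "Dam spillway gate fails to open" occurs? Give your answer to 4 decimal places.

0.8961

P(Remote branch fails) [OR] = 1 − (1−0.34) × (1−0.18) = 0.458800
P(Control chain down) [AND] = 0.11 × 0.38 = 0.041800
P(Backup hoist inoperative) [AND] = 0.04 × 0.041800 = 0.001672
P(Hoist path unavailable) [OR] = 1 − (1−0.43) × (1−0.41) = 0.663700
P(Local branch unavailable) [OR] = 1 − (1−0.02) × (1−0.15) × (1−0.22) = 0.350260
P(Power feed lost) [OR] = 1 − (1−0.663700) × (1−0.12) × (1−0.350260) = 0.807713
P(Dam spillway gate fails to open) [OR] = 1 − (1−0.458800) × (1−0.001672) × (1−0.807713) = 0.896108
Rounded to 4 decimal places: P(Dam spillway gate fails to open) ≈ 0.8961.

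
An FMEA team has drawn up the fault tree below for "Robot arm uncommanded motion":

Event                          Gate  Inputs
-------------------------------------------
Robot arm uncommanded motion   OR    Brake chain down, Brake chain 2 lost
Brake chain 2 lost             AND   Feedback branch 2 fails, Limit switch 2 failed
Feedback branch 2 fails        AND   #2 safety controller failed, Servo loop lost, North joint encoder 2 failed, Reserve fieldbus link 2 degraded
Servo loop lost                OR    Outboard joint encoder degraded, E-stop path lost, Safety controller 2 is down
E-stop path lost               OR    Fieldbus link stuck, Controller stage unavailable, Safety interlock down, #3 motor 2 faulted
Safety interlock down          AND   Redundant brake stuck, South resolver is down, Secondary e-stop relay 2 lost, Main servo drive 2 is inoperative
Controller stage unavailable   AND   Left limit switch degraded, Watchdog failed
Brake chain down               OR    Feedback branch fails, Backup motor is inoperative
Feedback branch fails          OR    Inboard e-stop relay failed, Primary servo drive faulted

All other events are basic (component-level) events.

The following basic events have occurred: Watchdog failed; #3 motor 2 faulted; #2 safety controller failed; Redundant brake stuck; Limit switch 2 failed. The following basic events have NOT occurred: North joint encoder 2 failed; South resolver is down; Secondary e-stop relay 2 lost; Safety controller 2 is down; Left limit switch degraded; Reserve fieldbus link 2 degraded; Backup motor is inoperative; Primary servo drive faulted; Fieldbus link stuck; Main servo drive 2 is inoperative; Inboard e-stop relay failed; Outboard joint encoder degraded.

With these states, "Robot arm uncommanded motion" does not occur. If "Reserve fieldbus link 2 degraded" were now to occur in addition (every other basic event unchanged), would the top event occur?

No

Counterfactual: set "Reserve fieldbus link 2 degraded" to occurred.
Feedback branch fails [OR]: Inboard e-stop relay failed=not, Primary servo drive faulted=not → no input occurs → does not occur.
Brake chain down [OR]: Feedback branch fails=not, Backup motor is inoperative=not → no input occurs → does not occur.
Controller stage unavailable [AND]: Left limit switch degraded=not, Watchdog failed=occurs → not all inputs occur → does not occur.
Safety interlock down [AND]: Redundant brake stuck=occurs, South resolver is down=not, Secondary e-stop relay 2 lost=not, Main servo drive 2 is inoperative=not → not all inputs occur → does not occur.
E-stop path lost [OR]: Fieldbus link stuck=not, Controller stage unavailable=not, Safety interlock down=not, #3 motor 2 faulted=occurs → at least one input occurs → occurs.
Servo loop lost [OR]: Outboard joint encoder degraded=not, E-stop path lost=occurs, Safety controller 2 is down=not → at least one input occurs → occurs.
Feedback branch 2 fails [AND]: #2 safety controller failed=occurs, Servo loop lost=occurs, North joint encoder 2 failed=not, Reserve fieldbus link 2 degraded=occurs → not all inputs occur → does not occur.
Brake chain 2 lost [AND]: Feedback branch 2 fails=not, Limit switch 2 failed=occurs → not all inputs occur → does not occur.
Robot arm uncommanded motion [OR]: Brake chain down=not, Brake chain 2 lost=not → no input occurs → does not occur.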